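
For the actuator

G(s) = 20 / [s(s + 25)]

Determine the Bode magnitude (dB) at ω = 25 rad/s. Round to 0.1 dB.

-32.9 dB

At s = jω = j25:
pole (s+25): 25 + j25 → |·| = √(25²+25²) = √1250 ≈ 35.355, ∠ = arctan(25/25) ≈ 45.00°
pole at origin: |s| = 25, ∠ = 90.00° (in denominator)
|G| = 20 / 883.87 ≈ 0.022628
Gain = 20 log₁₀(0.022628) ≈ -32.91 dB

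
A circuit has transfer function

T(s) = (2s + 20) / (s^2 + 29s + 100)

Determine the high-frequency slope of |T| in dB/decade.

-20 dB/decade

Each pole contributes −20 dB/decade at high frequency; each zero contributes +20 dB/decade.
Net: 1 zero(s) − 2 pole(s) → -20 dB/decade.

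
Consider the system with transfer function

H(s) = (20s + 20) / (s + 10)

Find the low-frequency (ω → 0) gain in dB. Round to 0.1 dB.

H(0) = 20 / 10 = 2
20 log₁₀(2) ≈ 6.02 dB

6.0 dB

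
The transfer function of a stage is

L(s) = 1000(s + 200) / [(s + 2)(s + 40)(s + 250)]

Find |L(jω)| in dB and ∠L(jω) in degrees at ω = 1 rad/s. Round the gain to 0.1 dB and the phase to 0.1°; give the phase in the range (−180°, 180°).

At s = jω = j1:
zero (s+200): 200 + j1 → |·| = √(200²+1²) = √40001 ≈ 200, ∠ = arctan(1/200) ≈ 0.29°
pole (s+2): 2 + j1 → |·| = √(2²+1²) = √5 ≈ 2.2361, ∠ = arctan(1/2) ≈ 26.57°
pole (s+40): 40 + j1 → |·| = √(40²+1²) = √1601 ≈ 40.012, ∠ = arctan(1/40) ≈ 1.43°
pole (s+250): 250 + j1 → |·| = √(250²+1²) = √62501 ≈ 250, ∠ = arctan(1/250) ≈ 0.23°
|L| = 1000 · 200 / 22368 ≈ 8.9413
Gain = 20 log₁₀(8.9413) ≈ 19.03 dB
∠L = 0.29° − 28.23° = -27.94°

19.0 dB, -27.9°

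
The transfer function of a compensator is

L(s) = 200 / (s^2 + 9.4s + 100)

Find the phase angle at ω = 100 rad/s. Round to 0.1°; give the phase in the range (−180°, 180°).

-174.6°

At s = jω = j100:
quadratic: (j100)² + 9.4·j100 + 100 = -9900 + j940 → |·| ≈ 9944.5, ∠ ≈ 174.58°
∠L = 0.00° − 174.58° = -174.58°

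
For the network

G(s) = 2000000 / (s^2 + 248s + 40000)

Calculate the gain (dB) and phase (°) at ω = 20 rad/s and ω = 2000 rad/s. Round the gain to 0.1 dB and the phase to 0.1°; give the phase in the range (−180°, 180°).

ω = 20: 34.0 dB, -7.1°; ω = 2000: -6.0 dB, -172.9°

At s = jω = j20:
quadratic: (j20)² + 248·j20 + 40000 = 39600 + j4960 → |·| ≈ 39909, ∠ ≈ 7.14°
|G| = 2000000 / 39909 ≈ 50.114
Gain = 20 log₁₀(50.114) ≈ 34.00 dB
∠G = 0.00° − 7.14° = -7.14°

At s = jω = j2000:
quadratic: (j2000)² + 248·j2000 + 40000 = -3960000 + j496000 → |·| ≈ 3.9909e+06, ∠ ≈ 172.86°
|G| = 2000000 / 3.9909e+06 ≈ 0.50114
Gain = 20 log₁₀(0.50114) ≈ -6.00 dB
∠G = 0.00° − 172.86° = -172.86°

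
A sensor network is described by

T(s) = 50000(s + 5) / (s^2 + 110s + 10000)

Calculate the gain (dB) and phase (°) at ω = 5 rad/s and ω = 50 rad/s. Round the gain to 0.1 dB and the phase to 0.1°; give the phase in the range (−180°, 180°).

ω = 5: 31.0 dB, 41.8°; ω = 50: 48.6 dB, 48.0°

At s = jω = j5:
zero (s+5): 5 + j5 → |·| = √(5²+5²) = √50 ≈ 7.0711, ∠ = arctan(5/5) ≈ 45.00°
quadratic: (j5)² + 110·j5 + 10000 = 9975 + j550 → |·| ≈ 9990.2, ∠ ≈ 3.16°
|T| = 50000 · 7.0711 / 9990.2 ≈ 35.39
Gain = 20 log₁₀(35.39) ≈ 30.98 dB
∠T = 45.00° − 3.16° = 41.84°

At s = jω = j50:
zero (s+5): 5 + j50 → |·| = √(5²+50²) = √2525 ≈ 50.249, ∠ = arctan(50/5) ≈ 84.29°
quadratic: (j50)² + 110·j50 + 10000 = 7500 + j5500 → |·| ≈ 9300.5, ∠ ≈ 36.25°
|T| = 50000 · 50.249 / 9300.5 ≈ 270.14
Gain = 20 log₁₀(270.14) ≈ 48.63 dB
∠T = 84.29° − 36.25° = 48.04°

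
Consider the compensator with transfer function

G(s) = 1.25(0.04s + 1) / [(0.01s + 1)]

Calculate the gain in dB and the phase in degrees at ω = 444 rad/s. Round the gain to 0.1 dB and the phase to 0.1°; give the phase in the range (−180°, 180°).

13.8 dB, 9.5°

At ω = 444 rad/s:
zero (1 + j444·0.04) = 1 + j17.76 → |·| ≈ 17.788, ∠ ≈ 86.78°
pole (1 + j444·0.01) = 1 + j4.44 → |·| ≈ 4.5512, ∠ ≈ 77.31°
|G| = 1.25 · 17.788 / (4.5512) ≈ 4.8855
Gain = 20 log₁₀(4.8855) ≈ 13.78 dB
∠G = (86.78°) − (77.31°) = 9.47°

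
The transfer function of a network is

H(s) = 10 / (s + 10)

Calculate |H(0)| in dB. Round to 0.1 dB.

H(0) = 10 / 10 = 1
20 log₁₀(1) ≈ 0.00 dB

0.0 dB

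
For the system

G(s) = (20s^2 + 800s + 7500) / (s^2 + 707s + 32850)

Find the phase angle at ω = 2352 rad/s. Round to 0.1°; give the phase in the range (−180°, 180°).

15.9°

Substitute s = j2352:
Numerator: 20(j2352)^2 + 800(j2352) + 7500 = -110630580 + j1881600
Denominator: (j2352)^2 + 707(j2352) + 32850 = -5499054 + j1662864
|N| = √(110630580² + 1881600²) ≈ 1.1065e+08, ∠N ≈ 179.03°
|D| = √(5499054² + 1662864²) ≈ 5.745e+06, ∠D ≈ 163.18°
∠G = 179.03° − 163.18° = 15.85°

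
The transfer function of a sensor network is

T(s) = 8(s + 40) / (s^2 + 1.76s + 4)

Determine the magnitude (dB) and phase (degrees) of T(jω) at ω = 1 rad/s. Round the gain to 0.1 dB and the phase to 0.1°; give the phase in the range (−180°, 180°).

At s = jω = j1:
zero (s+40): 40 + j1 → |·| = √(40²+1²) = √1601 ≈ 40.012, ∠ = arctan(1/40) ≈ 1.43°
quadratic: (j1)² + 1.76·j1 + 4 = 3 + j1.76 → |·| ≈ 3.4782, ∠ ≈ 30.40°
|T| = 8 · 40.012 / 3.4782 ≈ 92.029
Gain = 20 log₁₀(92.029) ≈ 39.28 dB
∠T = 1.43° − 30.40° = -28.97°

39.3 dB, -29.0°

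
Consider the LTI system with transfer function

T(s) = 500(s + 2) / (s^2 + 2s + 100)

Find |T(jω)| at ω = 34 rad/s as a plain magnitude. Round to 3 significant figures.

16.1

At s = jω = j34:
zero (s+2): 2 + j34 → |·| = √(2²+34²) = √1160 ≈ 34.059, ∠ = arctan(34/2) ≈ 86.63°
quadratic: (j34)² + 2·j34 + 100 = -1056 + j68 → |·| ≈ 1058.2, ∠ ≈ 176.32°
|T| = 500 · 34.059 / 1058.2 ≈ 16.093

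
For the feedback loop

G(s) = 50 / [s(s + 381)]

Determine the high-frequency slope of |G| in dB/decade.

-40 dB/decade

Each pole contributes −20 dB/decade at high frequency; each zero contributes +20 dB/decade.
Net: 0 zero(s) − 2 pole(s) → -40 dB/decade.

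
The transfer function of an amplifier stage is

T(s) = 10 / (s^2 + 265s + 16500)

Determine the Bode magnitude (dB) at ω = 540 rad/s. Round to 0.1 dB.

-89.8 dB

Substitute s = j540:
Numerator: 10 = 10 + j0
Denominator: (j540)^2 + 265(j540) + 16500 = -275100 + j143100
|N| = √(10² + 0²) ≈ 10, ∠N ≈ 0.00°
|D| = √(275100² + 143100²) ≈ 3.1009e+05, ∠D ≈ 152.52°
|T| = 10 / 3.1009e+05 ≈ 3.2249e-05
Gain = 20 log₁₀(3.2249e-05) ≈ -89.83 dB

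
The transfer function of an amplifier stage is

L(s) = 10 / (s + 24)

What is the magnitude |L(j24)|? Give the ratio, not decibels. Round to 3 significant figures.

0.295

Substitute s = j24:
Numerator: 10 = 10 + j0
Denominator: (j24) + 24 = 24 + j24
|N| = √(10² + 0²) ≈ 10, ∠N ≈ 0.00°
|D| = √(24² + 24²) ≈ 33.941, ∠D ≈ 45.00°
|L| = 10 / 33.941 ≈ 0.29463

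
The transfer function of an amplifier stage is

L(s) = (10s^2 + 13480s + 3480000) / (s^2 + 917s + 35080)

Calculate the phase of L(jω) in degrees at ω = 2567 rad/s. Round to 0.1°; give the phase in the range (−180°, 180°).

Substitute s = j2567:
Numerator: 10(j2567)^2 + 13480(j2567) + 3480000 = -62414890 + j34603160
Denominator: (j2567)^2 + 917(j2567) + 35080 = -6554409 + j2353939
|N| = √(62414890² + 34603160²) ≈ 7.1365e+07, ∠N ≈ 151.00°
|D| = √(6554409² + 2353939²) ≈ 6.9643e+06, ∠D ≈ 160.24°
∠L = 151.00° − 160.24° = -9.24°

-9.2°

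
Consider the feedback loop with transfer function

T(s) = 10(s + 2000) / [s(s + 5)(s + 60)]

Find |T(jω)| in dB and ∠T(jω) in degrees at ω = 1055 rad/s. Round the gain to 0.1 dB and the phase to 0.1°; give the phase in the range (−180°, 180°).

-94.3 dB, 121.3°

At s = jω = j1055:
zero (s+2000): 2000 + j1055 → |·| = √(2000²+1055²) = √5113025 ≈ 2261.2, ∠ = arctan(1055/2000) ≈ 27.81°
pole (s+5): 5 + j1055 → |·| = √(5²+1055²) = √1113050 ≈ 1055, ∠ = arctan(1055/5) ≈ 89.73°
pole (s+60): 60 + j1055 → |·| = √(60²+1055²) = √1116625 ≈ 1056.7, ∠ = arctan(1055/60) ≈ 86.74°
pole at origin: |s| = 1055, ∠ = 90.00° (in denominator)
|T| = 10 · 2261.2 / 1.1761e+09 ≈ 1.9226e-05
Gain = 20 log₁₀(1.9226e-05) ≈ -94.32 dB
∠T = 27.81° − 266.47° = -238.66° ≡ 121.34° (principal value)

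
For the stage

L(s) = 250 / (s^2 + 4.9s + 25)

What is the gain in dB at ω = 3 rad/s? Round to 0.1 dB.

21.2 dB

At s = jω = j3:
quadratic: (j3)² + 4.9·j3 + 25 = 16 + j14.7 → |·| ≈ 21.728, ∠ ≈ 42.58°
|L| = 250 / 21.728 ≈ 11.506
Gain = 20 log₁₀(11.506) ≈ 21.22 dB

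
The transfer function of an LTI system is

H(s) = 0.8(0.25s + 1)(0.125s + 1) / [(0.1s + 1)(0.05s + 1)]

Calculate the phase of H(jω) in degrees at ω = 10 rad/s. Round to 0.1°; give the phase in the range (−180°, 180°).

At ω = 10 rad/s:
zero (1 + j10·0.25) = 1 + j2.5 → |·| ≈ 2.6926, ∠ ≈ 68.20°
zero (1 + j10·0.125) = 1 + j1.25 → |·| ≈ 1.6008, ∠ ≈ 51.34°
pole (1 + j10·0.1) = 1 + j1 → |·| ≈ 1.4142, ∠ ≈ 45.00°
pole (1 + j10·0.05) = 1 + j0.5 → |·| ≈ 1.118, ∠ ≈ 26.57°
∠H = (68.20° + 51.34°) − (45.00° + 26.57°) = 47.97°

48.0°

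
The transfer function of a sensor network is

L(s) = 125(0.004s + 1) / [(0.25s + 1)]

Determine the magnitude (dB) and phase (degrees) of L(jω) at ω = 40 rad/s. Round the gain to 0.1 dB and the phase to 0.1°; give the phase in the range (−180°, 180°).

At ω = 40 rad/s:
zero (1 + j40·0.004) = 1 + j0.16 → |·| ≈ 1.0127, ∠ ≈ 9.09°
pole (1 + j40·0.25) = 1 + j10 → |·| ≈ 10.05, ∠ ≈ 84.29°
|L| = 125 · 1.0127 / (10.05) ≈ 12.596
Gain = 20 log₁₀(12.596) ≈ 22.00 dB
∠L = (9.09°) − (84.29°) = -75.20°

22.0 dB, -75.2°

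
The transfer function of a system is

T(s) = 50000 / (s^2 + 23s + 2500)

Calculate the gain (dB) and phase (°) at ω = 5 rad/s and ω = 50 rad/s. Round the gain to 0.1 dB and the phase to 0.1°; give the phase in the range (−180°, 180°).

At s = jω = j5:
quadratic: (j5)² + 23·j5 + 2500 = 2475 + j115 → |·| ≈ 2477.7, ∠ ≈ 2.66°
|T| = 50000 / 2477.7 ≈ 20.18
Gain = 20 log₁₀(20.18) ≈ 26.10 dB
∠T = 0.00° − 2.66° = -2.66°

At s = jω = j50:
quadratic: (j50)² + 23·j50 + 2500 = 0 + j1150 → |·| ≈ 1150, ∠ ≈ 90.00°
|T| = 50000 / 1150 ≈ 43.478
Gain = 20 log₁₀(43.478) ≈ 32.77 dB
∠T = 0.00° − 90.00° = -90.00°

ω = 5: 26.1 dB, -2.7°; ω = 50: 32.8 dB, -90.0°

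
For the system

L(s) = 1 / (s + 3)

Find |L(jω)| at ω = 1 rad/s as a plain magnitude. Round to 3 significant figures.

At s = jω = j1:
pole (s+3): 3 + j1 → |·| = √(3²+1²) = √10 ≈ 3.1623, ∠ = arctan(1/3) ≈ 18.43°
|L| = 1 / 3.1623 ≈ 0.31623

0.316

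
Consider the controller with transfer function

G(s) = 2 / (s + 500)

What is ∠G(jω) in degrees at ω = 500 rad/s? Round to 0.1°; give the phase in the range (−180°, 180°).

Substitute s = j500:
Numerator: 2 = 2 + j0
Denominator: (j500) + 500 = 500 + j500
|N| = √(2² + 0²) ≈ 2, ∠N ≈ 0.00°
|D| = √(500² + 500²) ≈ 707.11, ∠D ≈ 45.00°
∠G = 0.00° − 45.00° = -45.00°

-45.0°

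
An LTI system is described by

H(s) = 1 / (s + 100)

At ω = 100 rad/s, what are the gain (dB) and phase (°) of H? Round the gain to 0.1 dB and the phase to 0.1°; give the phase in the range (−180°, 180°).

-43.0 dB, -45.0°

Substitute s = j100:
Numerator: 1 = 1 + j0
Denominator: (j100) + 100 = 100 + j100
|N| = √(1² + 0²) ≈ 1, ∠N ≈ 0.00°
|D| = √(100² + 100²) ≈ 141.42, ∠D ≈ 45.00°
|H| = 1 / 141.42 ≈ 0.0070711
Gain = 20 log₁₀(0.0070711) ≈ -43.01 dB
∠H = 0.00° − 45.00° = -45.00°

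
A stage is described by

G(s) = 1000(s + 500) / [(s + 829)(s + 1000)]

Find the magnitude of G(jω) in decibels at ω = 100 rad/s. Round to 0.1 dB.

At s = jω = j100:
zero (s+500): 500 + j100 → |·| = √(500²+100²) = √260000 ≈ 509.9, ∠ = arctan(100/500) ≈ 11.31°
pole (s+829): 829 + j100 → |·| = √(829²+100²) = √697241 ≈ 835.01, ∠ = arctan(100/829) ≈ 6.88°
pole (s+1000): 1000 + j100 → |·| = √(1000²+100²) = √1010000 ≈ 1005, ∠ = arctan(100/1000) ≈ 5.71°
|G| = 1000 · 509.9 / 8.3919e+05 ≈ 0.60761
Gain = 20 log₁₀(0.60761) ≈ -4.33 dB

-4.3 dB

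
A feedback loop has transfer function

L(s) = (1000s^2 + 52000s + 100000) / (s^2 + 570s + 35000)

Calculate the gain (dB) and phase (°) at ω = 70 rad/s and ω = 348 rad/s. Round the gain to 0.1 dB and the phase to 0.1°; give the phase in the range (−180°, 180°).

Substitute s = j70:
Numerator: 1000(j70)^2 + 52000(j70) + 100000 = -4800000 + j3640000
Denominator: (j70)^2 + 570(j70) + 35000 = 30100 + j39900
|N| = √(4800000² + 3640000²) ≈ 6.0241e+06, ∠N ≈ 142.83°
|D| = √(30100² + 39900²) ≈ 49980, ∠D ≈ 52.97°
|L| = 6.0241e+06 / 49980 ≈ 120.53
Gain = 20 log₁₀(120.53) ≈ 41.62 dB
∠L = 142.83° − 52.97° = 89.86°

Substitute s = j348:
Numerator: 1000(j348)^2 + 52000(j348) + 100000 = -121004000 + j18096000
Denominator: (j348)^2 + 570(j348) + 35000 = -86104 + j198360
|N| = √(121004000² + 18096000²) ≈ 1.2235e+08, ∠N ≈ 171.49°
|D| = √(86104² + 198360²) ≈ 2.1624e+05, ∠D ≈ 113.46°
|L| = 1.2235e+08 / 2.1624e+05 ≈ 565.81
Gain = 20 log₁₀(565.81) ≈ 55.05 dB
∠L = 171.49° − 113.46° = 58.03°

ω = 70: 41.6 dB, 89.9°; ω = 348: 55.1 dB, 58.0°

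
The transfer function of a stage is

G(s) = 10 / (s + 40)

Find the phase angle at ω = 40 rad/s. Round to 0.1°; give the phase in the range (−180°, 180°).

-45.0°

Substitute s = j40:
Numerator: 10 = 10 + j0
Denominator: (j40) + 40 = 40 + j40
|N| = √(10² + 0²) ≈ 10, ∠N ≈ 0.00°
|D| = √(40² + 40²) ≈ 56.569, ∠D ≈ 45.00°
∠G = 0.00° − 45.00° = -45.00°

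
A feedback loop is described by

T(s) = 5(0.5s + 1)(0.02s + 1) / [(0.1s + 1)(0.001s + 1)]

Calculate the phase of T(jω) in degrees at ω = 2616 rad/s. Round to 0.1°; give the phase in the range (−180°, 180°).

20.0°

At ω = 2616 rad/s:
zero (1 + j2616·0.5) = 1 + j1308 → |·| ≈ 1308, ∠ ≈ 89.96°
zero (1 + j2616·0.02) = 1 + j52.32 → |·| ≈ 52.33, ∠ ≈ 88.91°
pole (1 + j2616·0.1) = 1 + j261.6 → |·| ≈ 261.6, ∠ ≈ 89.78°
pole (1 + j2616·0.001) = 1 + j2.616 → |·| ≈ 2.8006, ∠ ≈ 69.08°
∠T = (89.96° + 88.91°) − (89.78° + 69.08°) = 20.01°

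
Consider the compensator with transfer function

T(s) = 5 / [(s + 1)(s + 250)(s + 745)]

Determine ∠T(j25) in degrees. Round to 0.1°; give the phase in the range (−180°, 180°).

-95.3°

At s = jω = j25:
pole (s+1): 1 + j25 → |·| = √(1²+25²) = √626 ≈ 25.02, ∠ = arctan(25/1) ≈ 87.71°
pole (s+250): 250 + j25 → |·| = √(250²+25²) = √63125 ≈ 251.25, ∠ = arctan(25/250) ≈ 5.71°
pole (s+745): 745 + j25 → |·| = √(745²+25²) = √555650 ≈ 745.42, ∠ = arctan(25/745) ≈ 1.92°
∠T = 0.00° − 95.34° = -95.34°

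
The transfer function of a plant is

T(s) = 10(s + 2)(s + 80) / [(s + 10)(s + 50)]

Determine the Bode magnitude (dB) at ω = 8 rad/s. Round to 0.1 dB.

20.2 dB

At s = jω = j8:
zero (s+2): 2 + j8 → |·| = √(2²+8²) = √68 ≈ 8.2462, ∠ = arctan(8/2) ≈ 75.96°
zero (s+80): 80 + j8 → |·| = √(80²+8²) = √6464 ≈ 80.399, ∠ = arctan(8/80) ≈ 5.71°
pole (s+10): 10 + j8 → |·| = √(10²+8²) = √164 ≈ 12.806, ∠ = arctan(8/10) ≈ 38.66°
pole (s+50): 50 + j8 → |·| = √(50²+8²) = √2564 ≈ 50.636, ∠ = arctan(8/50) ≈ 9.09°
|T| = 10 · 662.99 / 648.44 ≈ 10.224
Gain = 20 log₁₀(10.224) ≈ 20.19 dB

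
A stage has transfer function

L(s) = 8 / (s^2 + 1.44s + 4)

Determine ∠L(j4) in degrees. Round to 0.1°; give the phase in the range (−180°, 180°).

At s = jω = j4:
quadratic: (j4)² + 1.44·j4 + 4 = -12 + j5.76 → |·| ≈ 13.311, ∠ ≈ 154.36°
∠L = 0.00° − 154.36° = -154.36°

-154.4°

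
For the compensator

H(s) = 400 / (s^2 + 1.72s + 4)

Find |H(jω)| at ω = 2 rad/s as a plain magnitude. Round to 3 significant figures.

At s = jω = j2:
quadratic: (j2)² + 1.72·j2 + 4 = 0 + j3.44 → |·| ≈ 3.44, ∠ ≈ 90.00°
|H| = 400 / 3.44 ≈ 116.28

116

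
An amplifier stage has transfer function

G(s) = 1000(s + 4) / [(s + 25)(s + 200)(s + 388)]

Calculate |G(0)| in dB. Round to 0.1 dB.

-53.7 dB

G(0) = 1000·4 / (25·200·388) ≈ 0.0020619
20 log₁₀(0.0020619) ≈ -53.71 dB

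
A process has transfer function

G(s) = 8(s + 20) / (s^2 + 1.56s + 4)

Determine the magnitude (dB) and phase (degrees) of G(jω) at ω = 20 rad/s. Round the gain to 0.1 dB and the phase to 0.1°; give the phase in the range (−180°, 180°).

At s = jω = j20:
zero (s+20): 20 + j20 → |·| = √(20²+20²) = √800 ≈ 28.284, ∠ = arctan(20/20) ≈ 45.00°
quadratic: (j20)² + 1.56·j20 + 4 = -396 + j31.2 → |·| ≈ 397.23, ∠ ≈ 175.50°
|G| = 8 · 28.284 / 397.23 ≈ 0.56962
Gain = 20 log₁₀(0.56962) ≈ -4.89 dB
∠G = 45.00° − 175.50° = -130.50°

-4.9 dB, -130.5°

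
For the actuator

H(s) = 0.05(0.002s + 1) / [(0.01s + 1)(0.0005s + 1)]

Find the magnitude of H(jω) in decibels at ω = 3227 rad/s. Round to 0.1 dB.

-45.5 dB

At ω = 3227 rad/s:
zero (1 + j3227·0.002) = 1 + j6.454 → |·| ≈ 6.531, ∠ ≈ 81.19°
pole (1 + j3227·0.01) = 1 + j32.27 → |·| ≈ 32.285, ∠ ≈ 88.23°
pole (1 + j3227·0.0005) = 1 + j1.6135 → |·| ≈ 1.8983, ∠ ≈ 58.21°
|H| = 0.05 · 6.531 / (32.285 · 1.8983) ≈ 0.0053282
Gain = 20 log₁₀(0.0053282) ≈ -45.47 dB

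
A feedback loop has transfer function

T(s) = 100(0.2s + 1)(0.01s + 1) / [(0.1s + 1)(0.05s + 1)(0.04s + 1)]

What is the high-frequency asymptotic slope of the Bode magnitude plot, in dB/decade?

-20 dB/decade

Each pole contributes −20 dB/decade at high frequency; each zero contributes +20 dB/decade.
Net: 2 zero(s) − 3 pole(s) → -20 dB/decade.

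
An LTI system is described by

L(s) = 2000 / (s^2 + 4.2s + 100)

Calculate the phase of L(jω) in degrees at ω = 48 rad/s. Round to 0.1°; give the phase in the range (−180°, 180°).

-174.8°

At s = jω = j48:
quadratic: (j48)² + 4.2·j48 + 100 = -2204 + j201.6 → |·| ≈ 2213.2, ∠ ≈ 174.77°
∠L = 0.00° − 174.77° = -174.77°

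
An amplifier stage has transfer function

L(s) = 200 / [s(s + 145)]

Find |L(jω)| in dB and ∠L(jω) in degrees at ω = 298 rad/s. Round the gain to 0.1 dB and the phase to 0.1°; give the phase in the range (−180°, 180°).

At s = jω = j298:
pole (s+145): 145 + j298 → |·| = √(145²+298²) = √109829 ≈ 331.4, ∠ = arctan(298/145) ≈ 64.05°
pole at origin: |s| = 298, ∠ = 90.00° (in denominator)
|L| = 200 / 98757 ≈ 0.0020252
Gain = 20 log₁₀(0.0020252) ≈ -53.87 dB
∠L = 0.00° − 154.05° = -154.05°

-53.9 dB, -154.1°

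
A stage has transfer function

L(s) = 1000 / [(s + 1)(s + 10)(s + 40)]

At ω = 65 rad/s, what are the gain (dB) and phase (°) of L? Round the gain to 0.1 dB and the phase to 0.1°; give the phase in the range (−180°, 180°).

-50.3 dB, 131.2°

At s = jω = j65:
pole (s+1): 1 + j65 → |·| = √(1²+65²) = √4226 ≈ 65.008, ∠ = arctan(65/1) ≈ 89.12°
pole (s+10): 10 + j65 → |·| = √(10²+65²) = √4325 ≈ 65.765, ∠ = arctan(65/10) ≈ 81.25°
pole (s+40): 40 + j65 → |·| = √(40²+65²) = √5825 ≈ 76.322, ∠ = arctan(65/40) ≈ 58.39°
|L| = 1000 / 3.263e+05 ≈ 0.0030647
Gain = 20 log₁₀(0.0030647) ≈ -50.27 dB
∠L = 0.00° − 228.76° = -228.76° ≡ 131.24° (principal value)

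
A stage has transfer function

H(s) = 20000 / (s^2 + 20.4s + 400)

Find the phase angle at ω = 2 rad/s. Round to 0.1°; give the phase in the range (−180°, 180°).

At s = jω = j2:
quadratic: (j2)² + 20.4·j2 + 400 = 396 + j40.8 → |·| ≈ 398.1, ∠ ≈ 5.88°
∠H = 0.00° − 5.88° = -5.88°

-5.9°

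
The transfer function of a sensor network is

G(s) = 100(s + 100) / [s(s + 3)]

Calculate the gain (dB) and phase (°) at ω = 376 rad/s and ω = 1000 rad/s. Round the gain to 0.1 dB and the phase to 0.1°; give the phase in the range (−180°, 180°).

At s = jω = j376:
zero (s+100): 100 + j376 → |·| = √(100²+376²) = √151376 ≈ 389.07, ∠ = arctan(376/100) ≈ 75.11°
pole (s+3): 3 + j376 → |·| = √(3²+376²) = √141385 ≈ 376.01, ∠ = arctan(376/3) ≈ 89.54°
pole at origin: |s| = 376, ∠ = 90.00° (in denominator)
|G| = 100 · 389.07 / 1.4138e+05 ≈ 0.27519
Gain = 20 log₁₀(0.27519) ≈ -11.21 dB
∠G = 75.11° − 179.54° = -104.43°

At s = jω = j1000:
zero (s+100): 100 + j1000 → |·| = √(100²+1000²) = √1010000 ≈ 1005, ∠ = arctan(1000/100) ≈ 84.29°
pole (s+3): 3 + j1000 → |·| = √(3²+1000²) = √1000009 ≈ 1000, ∠ = arctan(1000/3) ≈ 89.83°
pole at origin: |s| = 1000, ∠ = 90.00° (in denominator)
|G| = 100 · 1005 / 1e+06 ≈ 0.1005
Gain = 20 log₁₀(0.1005) ≈ -19.96 dB
∠G = 84.29° − 179.83° = -95.54°

ω = 376: -11.2 dB, -104.4°; ω = 1000: -20.0 dB, -95.5°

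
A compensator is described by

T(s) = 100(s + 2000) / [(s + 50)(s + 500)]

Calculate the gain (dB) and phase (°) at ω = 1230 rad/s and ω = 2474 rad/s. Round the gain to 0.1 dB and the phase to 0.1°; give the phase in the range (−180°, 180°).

At s = jω = j1230:
zero (s+2000): 2000 + j1230 → |·| = √(2000²+1230²) = √5512900 ≈ 2348, ∠ = arctan(1230/2000) ≈ 31.59°
pole (s+50): 50 + j1230 → |·| = √(50²+1230²) = √1515400 ≈ 1231, ∠ = arctan(1230/50) ≈ 87.67°
pole (s+500): 500 + j1230 → |·| = √(500²+1230²) = √1762900 ≈ 1327.7, ∠ = arctan(1230/500) ≈ 67.88°
|T| = 100 · 2348 / 1.6344e+06 ≈ 0.14366
Gain = 20 log₁₀(0.14366) ≈ -16.85 dB
∠T = 31.59° − 155.55° = -123.96°

At s = jω = j2474:
zero (s+2000): 2000 + j2474 → |·| = √(2000²+2474²) = √10120676 ≈ 3181.3, ∠ = arctan(2474/2000) ≈ 51.05°
pole (s+50): 50 + j2474 → |·| = √(50²+2474²) = √6123176 ≈ 2474.5, ∠ = arctan(2474/50) ≈ 88.84°
pole (s+500): 500 + j2474 → |·| = √(500²+2474²) = √6370676 ≈ 2524, ∠ = arctan(2474/500) ≈ 78.57°
|T| = 100 · 3181.3 / 6.2456e+06 ≈ 0.050937
Gain = 20 log₁₀(0.050937) ≈ -25.86 dB
∠T = 51.05° − 167.41° = -116.36°

ω = 1230: -16.9 dB, -124.0°; ω = 2474: -25.9 dB, -116.4°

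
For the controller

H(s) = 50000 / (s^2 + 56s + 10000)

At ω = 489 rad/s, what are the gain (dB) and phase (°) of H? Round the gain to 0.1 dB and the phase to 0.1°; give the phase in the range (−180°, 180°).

At s = jω = j489:
quadratic: (j489)² + 56·j489 + 10000 = -229121 + j27384 → |·| ≈ 2.3075e+05, ∠ ≈ 173.18°
|H| = 50000 / 2.3075e+05 ≈ 0.21668
Gain = 20 log₁₀(0.21668) ≈ -13.28 dB
∠H = 0.00° − 173.18° = -173.18°

-13.3 dB, -173.2°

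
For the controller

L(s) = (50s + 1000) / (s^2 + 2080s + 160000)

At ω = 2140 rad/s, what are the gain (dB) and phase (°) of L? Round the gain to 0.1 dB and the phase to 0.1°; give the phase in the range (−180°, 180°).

-35.4 dB, -45.3°

Substitute s = j2140:
Numerator: 50(j2140) + 1000 = 1000 + j107000
Denominator: (j2140)^2 + 2080(j2140) + 160000 = -4419600 + j4451200
|N| = √(1000² + 107000²) ≈ 1.07e+05, ∠N ≈ 89.46°
|D| = √(4419600² + 4451200²) ≈ 6.2726e+06, ∠D ≈ 134.80°
|L| = 1.07e+05 / 6.2726e+06 ≈ 0.017058
Gain = 20 log₁₀(0.017058) ≈ -35.36 dB
∠L = 89.46° − 134.80° = -45.34°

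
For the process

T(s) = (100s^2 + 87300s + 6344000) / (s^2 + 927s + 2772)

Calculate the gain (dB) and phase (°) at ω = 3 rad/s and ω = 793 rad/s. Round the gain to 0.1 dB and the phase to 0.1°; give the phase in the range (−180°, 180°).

ω = 3: 64.2 dB, -42.8°; ω = 793: 39.3 dB, -1.2°

Substitute s = j3:
Numerator: 100(j3)^2 + 87300(j3) + 6344000 = 6343100 + j261900
Denominator: (j3)^2 + 927(j3) + 2772 = 2763 + j2781
|N| = √(6343100² + 261900²) ≈ 6.3485e+06, ∠N ≈ 2.36°
|D| = √(2763² + 2781²) ≈ 3920.2, ∠D ≈ 45.19°
|T| = 6.3485e+06 / 3920.2 ≈ 1619.4
Gain = 20 log₁₀(1619.4) ≈ 64.19 dB
∠T = 2.36° − 45.19° = -42.83°

Substitute s = j793:
Numerator: 100(j793)^2 + 87300(j793) + 6344000 = -56540900 + j69228900
Denominator: (j793)^2 + 927(j793) + 2772 = -626077 + j735111
|N| = √(56540900² + 69228900²) ≈ 8.9384e+07, ∠N ≈ 129.24°
|D| = √(626077² + 735111²) ≈ 9.6559e+05, ∠D ≈ 130.42°
|T| = 8.9384e+07 / 9.6559e+05 ≈ 92.569
Gain = 20 log₁₀(92.569) ≈ 39.33 dB
∠T = 129.24° − 130.42° = -1.18°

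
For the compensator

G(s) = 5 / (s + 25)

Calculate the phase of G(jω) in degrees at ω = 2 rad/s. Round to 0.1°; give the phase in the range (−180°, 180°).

-4.6°

At s = jω = j2:
pole (s+25): 25 + j2 → |·| = √(25²+2²) = √629 ≈ 25.08, ∠ = arctan(2/25) ≈ 4.57°
∠G = 0.00° − 4.57° = -4.57°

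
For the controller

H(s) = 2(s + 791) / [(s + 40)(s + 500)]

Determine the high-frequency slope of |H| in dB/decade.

-20 dB/decade

Each pole contributes −20 dB/decade at high frequency; each zero contributes +20 dB/decade.
Net: 1 zero(s) − 2 pole(s) → -20 dB/decade.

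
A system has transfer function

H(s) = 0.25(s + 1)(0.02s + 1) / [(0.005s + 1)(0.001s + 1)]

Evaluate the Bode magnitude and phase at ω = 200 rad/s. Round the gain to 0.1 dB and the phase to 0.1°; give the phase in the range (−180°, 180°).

43.1 dB, 109.4°

At ω = 200 rad/s:
zero (1 + j200·1) = 1 + j200 → |·| ≈ 200, ∠ ≈ 89.71°
zero (1 + j200·0.02) = 1 + j4 → |·| ≈ 4.1231, ∠ ≈ 75.96°
pole (1 + j200·0.005) = 1 + j1 → |·| ≈ 1.4142, ∠ ≈ 45.00°
pole (1 + j200·0.001) = 1 + j0.2 → |·| ≈ 1.0198, ∠ ≈ 11.31°
|H| = 0.25 · 200 · 4.1231 / (1.4142 · 1.0198) ≈ 142.94
Gain = 20 log₁₀(142.94) ≈ 43.10 dB
∠H = (89.71° + 75.96°) − (45.00° + 11.31°) = 109.36°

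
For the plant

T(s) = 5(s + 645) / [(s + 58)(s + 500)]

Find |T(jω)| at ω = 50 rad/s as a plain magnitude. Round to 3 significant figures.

At s = jω = j50:
zero (s+645): 645 + j50 → |·| = √(645²+50²) = √418525 ≈ 646.94, ∠ = arctan(50/645) ≈ 4.43°
pole (s+58): 58 + j50 → |·| = √(58²+50²) = √5864 ≈ 76.577, ∠ = arctan(50/58) ≈ 40.76°
pole (s+500): 500 + j50 → |·| = √(500²+50²) = √252500 ≈ 502.49, ∠ = arctan(50/500) ≈ 5.71°
|T| = 5 · 646.94 / 38479 ≈ 0.084064

0.0841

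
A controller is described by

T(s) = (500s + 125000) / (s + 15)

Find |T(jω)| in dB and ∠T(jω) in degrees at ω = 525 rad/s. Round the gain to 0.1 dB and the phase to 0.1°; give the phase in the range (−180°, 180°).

54.9 dB, -23.8°

Substitute s = j525:
Numerator: 500(j525) + 125000 = 125000 + j262500
Denominator: (j525) + 15 = 15 + j525
|N| = √(125000² + 262500²) ≈ 2.9074e+05, ∠N ≈ 64.54°
|D| = √(15² + 525²) ≈ 525.21, ∠D ≈ 88.36°
|T| = 2.9074e+05 / 525.21 ≈ 553.57
Gain = 20 log₁₀(553.57) ≈ 54.86 dB
∠T = 64.54° − 88.36° = -23.82°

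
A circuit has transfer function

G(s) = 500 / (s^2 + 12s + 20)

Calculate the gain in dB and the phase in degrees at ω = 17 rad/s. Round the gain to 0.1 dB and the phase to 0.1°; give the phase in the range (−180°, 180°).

Substitute s = j17:
Numerator: 500 = 500 + j0
Denominator: (j17)^2 + 12(j17) + 20 = -269 + j204
|N| = √(500² + 0²) ≈ 500, ∠N ≈ 0.00°
|D| = √(269² + 204²) ≈ 337.6, ∠D ≈ 142.82°
|G| = 500 / 337.6 ≈ 1.481
Gain = 20 log₁₀(1.481) ≈ 3.41 dB
∠G = 0.00° − 142.82° = -142.82°

3.4 dB, -142.8°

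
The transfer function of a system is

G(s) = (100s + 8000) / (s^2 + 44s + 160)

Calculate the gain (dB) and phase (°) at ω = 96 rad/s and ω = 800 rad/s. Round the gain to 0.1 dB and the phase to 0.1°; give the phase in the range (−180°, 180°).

Substitute s = j96:
Numerator: 100(j96) + 8000 = 8000 + j9600
Denominator: (j96)^2 + 44(j96) + 160 = -9056 + j4224
|N| = √(8000² + 9600²) ≈ 12496, ∠N ≈ 50.19°
|D| = √(9056² + 4224²) ≈ 9992.7, ∠D ≈ 154.99°
|G| = 12496 / 9992.7 ≈ 1.2505
Gain = 20 log₁₀(1.2505) ≈ 1.94 dB
∠G = 50.19° − 154.99° = -104.80°

Substitute s = j800:
Numerator: 100(j800) + 8000 = 8000 + j80000
Denominator: (j800)^2 + 44(j800) + 160 = -639840 + j35200
|N| = √(8000² + 80000²) ≈ 80399, ∠N ≈ 84.29°
|D| = √(639840² + 35200²) ≈ 6.4081e+05, ∠D ≈ 176.85°
|G| = 80399 / 6.4081e+05 ≈ 0.12546
Gain = 20 log₁₀(0.12546) ≈ -18.03 dB
∠G = 84.29° − 176.85° = -92.56°

ω = 96: 1.9 dB, -104.8°; ω = 800: -18.0 dB, -92.6°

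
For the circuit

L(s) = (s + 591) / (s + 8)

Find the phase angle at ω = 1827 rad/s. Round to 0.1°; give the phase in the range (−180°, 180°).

-17.7°

Substitute s = j1827:
Numerator: (j1827) + 591 = 591 + j1827
Denominator: (j1827) + 8 = 8 + j1827
|N| = √(591² + 1827²) ≈ 1920.2, ∠N ≈ 72.07°
|D| = √(8² + 1827²) ≈ 1827, ∠D ≈ 89.75°
∠L = 72.07° − 89.75° = -17.68°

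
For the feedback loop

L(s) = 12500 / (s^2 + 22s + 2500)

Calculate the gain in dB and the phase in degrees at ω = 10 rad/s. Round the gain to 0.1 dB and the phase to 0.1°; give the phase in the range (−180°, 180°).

14.3 dB, -5.2°

At s = jω = j10:
quadratic: (j10)² + 22·j10 + 2500 = 2400 + j220 → |·| ≈ 2410.1, ∠ ≈ 5.24°
|L| = 12500 / 2410.1 ≈ 5.1865
Gain = 20 log₁₀(5.1865) ≈ 14.30 dB
∠L = 0.00° − 5.24° = -5.24°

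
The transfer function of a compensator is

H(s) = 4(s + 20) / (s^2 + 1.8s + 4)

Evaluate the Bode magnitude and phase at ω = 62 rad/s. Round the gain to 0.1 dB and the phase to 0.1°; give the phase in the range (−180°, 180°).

At s = jω = j62:
zero (s+20): 20 + j62 → |·| = √(20²+62²) = √4244 ≈ 65.146, ∠ = arctan(62/20) ≈ 72.12°
quadratic: (j62)² + 1.8·j62 + 4 = -3840 + j111.6 → |·| ≈ 3841.6, ∠ ≈ 178.34°
|H| = 4 · 65.146 / 3841.6 ≈ 0.067832
Gain = 20 log₁₀(0.067832) ≈ -23.37 dB
∠H = 72.12° − 178.34° = -106.22°

-23.4 dB, -106.2°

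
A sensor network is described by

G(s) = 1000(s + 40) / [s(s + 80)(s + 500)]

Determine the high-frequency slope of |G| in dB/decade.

-40 dB/decade

Each pole contributes −20 dB/decade at high frequency; each zero contributes +20 dB/decade.
Net: 1 zero(s) − 3 pole(s) → -40 dB/decade.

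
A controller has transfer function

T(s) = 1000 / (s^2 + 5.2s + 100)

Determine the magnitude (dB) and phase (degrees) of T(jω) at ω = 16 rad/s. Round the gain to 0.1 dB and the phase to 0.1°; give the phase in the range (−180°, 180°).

At s = jω = j16:
quadratic: (j16)² + 5.2·j16 + 100 = -156 + j83.2 → |·| ≈ 176.8, ∠ ≈ 151.93°
|T| = 1000 / 176.8 ≈ 5.6561
Gain = 20 log₁₀(5.6561) ≈ 15.05 dB
∠T = 0.00° − 151.93° = -151.93°

15.1 dB, -151.9°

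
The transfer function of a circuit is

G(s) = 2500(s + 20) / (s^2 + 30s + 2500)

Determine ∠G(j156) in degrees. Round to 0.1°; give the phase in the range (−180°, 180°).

At s = jω = j156:
zero (s+20): 20 + j156 → |·| = √(20²+156²) = √24736 ≈ 157.28, ∠ = arctan(156/20) ≈ 82.69°
quadratic: (j156)² + 30·j156 + 2500 = -21836 + j4680 → |·| ≈ 22332, ∠ ≈ 167.90°
∠G = 82.69° − 167.90° = -85.21°

-85.2°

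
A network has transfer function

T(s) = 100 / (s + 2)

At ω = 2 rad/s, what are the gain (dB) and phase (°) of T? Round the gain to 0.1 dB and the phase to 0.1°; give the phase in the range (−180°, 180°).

Substitute s = j2:
Numerator: 100 = 100 + j0
Denominator: (j2) + 2 = 2 + j2
|N| = √(100² + 0²) ≈ 100, ∠N ≈ 0.00°
|D| = √(2² + 2²) ≈ 2.8284, ∠D ≈ 45.00°
|T| = 100 / 2.8284 ≈ 35.356
Gain = 20 log₁₀(35.356) ≈ 30.97 dB
∠T = 0.00° − 45.00° = -45.00°

31.0 dB, -45.0°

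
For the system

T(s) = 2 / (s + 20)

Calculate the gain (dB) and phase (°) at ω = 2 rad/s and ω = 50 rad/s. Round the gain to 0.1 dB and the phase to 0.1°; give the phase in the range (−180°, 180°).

ω = 2: -20.0 dB, -5.7°; ω = 50: -28.6 dB, -68.2°

Substitute s = j2:
Numerator: 2 = 2 + j0
Denominator: (j2) + 20 = 20 + j2
|N| = √(2² + 0²) ≈ 2, ∠N ≈ 0.00°
|D| = √(20² + 2²) ≈ 20.1, ∠D ≈ 5.71°
|T| = 2 / 20.1 ≈ 0.099502
Gain = 20 log₁₀(0.099502) ≈ -20.04 dB
∠T = 0.00° − 5.71° = -5.71°

Substitute s = j50:
Numerator: 2 = 2 + j0
Denominator: (j50) + 20 = 20 + j50
|N| = √(2² + 0²) ≈ 2, ∠N ≈ 0.00°
|D| = √(20² + 50²) ≈ 53.852, ∠D ≈ 68.20°
|T| = 2 / 53.852 ≈ 0.037139
Gain = 20 log₁₀(0.037139) ≈ -28.60 dB
∠T = 0.00° − 68.20° = -68.20°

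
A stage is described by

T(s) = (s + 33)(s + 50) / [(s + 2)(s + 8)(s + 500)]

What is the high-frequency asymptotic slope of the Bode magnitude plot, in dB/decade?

Each pole contributes −20 dB/decade at high frequency; each zero contributes +20 dB/decade.
Net: 2 zero(s) − 3 pole(s) → -20 dB/decade.

-20 dB/decade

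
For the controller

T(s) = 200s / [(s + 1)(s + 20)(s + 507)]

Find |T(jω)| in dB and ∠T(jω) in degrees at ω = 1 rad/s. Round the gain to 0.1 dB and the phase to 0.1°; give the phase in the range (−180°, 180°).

At s = jω = j1:
zero at origin: s = j1 → |·| = 1, ∠ = 90.00°
pole (s+1): 1 + j1 → |·| = √(1²+1²) = √2 ≈ 1.4142, ∠ = arctan(1/1) ≈ 45.00°
pole (s+20): 20 + j1 → |·| = √(20²+1²) = √401 ≈ 20.025, ∠ = arctan(1/20) ≈ 2.86°
pole (s+507): 507 + j1 → |·| = √(507²+1²) = √257050 ≈ 507, ∠ = arctan(1/507) ≈ 0.11°
|T| = 200 · 1 / 14358 ≈ 0.01393
Gain = 20 log₁₀(0.01393) ≈ -37.12 dB
∠T = 90.00° − 47.97° = 42.03°

-37.1 dB, 42.0°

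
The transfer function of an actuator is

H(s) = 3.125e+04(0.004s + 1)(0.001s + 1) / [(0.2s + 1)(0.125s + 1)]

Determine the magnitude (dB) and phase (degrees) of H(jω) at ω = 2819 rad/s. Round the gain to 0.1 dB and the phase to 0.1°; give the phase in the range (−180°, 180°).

14.5 dB, -24.3°

At ω = 2819 rad/s:
zero (1 + j2819·0.004) = 1 + j11.276 → |·| ≈ 11.32, ∠ ≈ 84.93°
zero (1 + j2819·0.001) = 1 + j2.819 → |·| ≈ 2.9911, ∠ ≈ 70.47°
pole (1 + j2819·0.2) = 1 + j563.8 → |·| ≈ 563.8, ∠ ≈ 89.90°
pole (1 + j2819·0.125) = 1 + j352.375 → |·| ≈ 352.38, ∠ ≈ 89.84°
|H| = 3.125e+04 · 11.32 · 2.9911 / (563.8 · 352.38) ≈ 5.3259
Gain = 20 log₁₀(5.3259) ≈ 14.53 dB
∠H = (84.93° + 70.47°) − (89.90° + 89.84°) = -24.34°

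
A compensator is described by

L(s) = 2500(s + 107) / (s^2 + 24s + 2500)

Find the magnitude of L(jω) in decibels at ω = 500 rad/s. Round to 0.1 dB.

At s = jω = j500:
zero (s+107): 107 + j500 → |·| = √(107²+500²) = √261449 ≈ 511.32, ∠ = arctan(500/107) ≈ 77.92°
quadratic: (j500)² + 24·j500 + 2500 = -247500 + j12000 → |·| ≈ 2.4779e+05, ∠ ≈ 177.22°
|L| = 2500 · 511.32 / 2.4779e+05 ≈ 5.1588
Gain = 20 log₁₀(5.1588) ≈ 14.25 dB

14.3 dB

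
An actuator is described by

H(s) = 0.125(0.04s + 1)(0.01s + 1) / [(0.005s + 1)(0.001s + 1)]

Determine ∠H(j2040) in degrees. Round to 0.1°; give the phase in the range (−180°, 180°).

28.2°

At ω = 2040 rad/s:
zero (1 + j2040·0.04) = 1 + j81.6 → |·| ≈ 81.606, ∠ ≈ 89.30°
zero (1 + j2040·0.01) = 1 + j20.4 → |·| ≈ 20.424, ∠ ≈ 87.19°
pole (1 + j2040·0.005) = 1 + j10.2 → |·| ≈ 10.249, ∠ ≈ 84.40°
pole (1 + j2040·0.001) = 1 + j2.04 → |·| ≈ 2.2719, ∠ ≈ 63.89°
∠H = (89.30° + 87.19°) − (84.40° + 63.89°) = 28.20°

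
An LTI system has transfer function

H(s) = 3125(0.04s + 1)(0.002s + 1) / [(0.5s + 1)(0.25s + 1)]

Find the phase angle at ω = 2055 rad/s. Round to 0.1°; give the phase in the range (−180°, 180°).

At ω = 2055 rad/s:
zero (1 + j2055·0.04) = 1 + j82.2 → |·| ≈ 82.206, ∠ ≈ 89.30°
zero (1 + j2055·0.002) = 1 + j4.11 → |·| ≈ 4.2299, ∠ ≈ 76.33°
pole (1 + j2055·0.5) = 1 + j1027.5 → |·| ≈ 1027.5, ∠ ≈ 89.94°
pole (1 + j2055·0.25) = 1 + j513.75 → |·| ≈ 513.75, ∠ ≈ 89.89°
∠H = (89.30° + 76.33°) − (89.94° + 89.89°) = -14.20°

-14.2°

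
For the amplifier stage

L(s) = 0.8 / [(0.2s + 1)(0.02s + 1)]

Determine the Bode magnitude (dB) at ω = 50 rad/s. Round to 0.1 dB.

At ω = 50 rad/s:
pole (1 + j50·0.2) = 1 + j10 → |·| ≈ 10.05, ∠ ≈ 84.29°
pole (1 + j50·0.02) = 1 + j1 → |·| ≈ 1.4142, ∠ ≈ 45.00°
|L| = 0.8 · 1 / (10.05 · 1.4142) ≈ 0.056288
Gain = 20 log₁₀(0.056288) ≈ -24.99 dB

-25.0 dB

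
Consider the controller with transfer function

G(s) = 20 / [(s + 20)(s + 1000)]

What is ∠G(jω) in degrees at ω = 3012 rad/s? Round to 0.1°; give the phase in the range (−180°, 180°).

At s = jω = j3012:
pole (s+20): 20 + j3012 → |·| = √(20²+3012²) = √9072544 ≈ 3012.1, ∠ = arctan(3012/20) ≈ 89.62°
pole (s+1000): 1000 + j3012 → |·| = √(1000²+3012²) = √10072144 ≈ 3173.7, ∠ = arctan(3012/1000) ≈ 71.63°
∠G = 0.00° − 161.25° = -161.25°

-161.3°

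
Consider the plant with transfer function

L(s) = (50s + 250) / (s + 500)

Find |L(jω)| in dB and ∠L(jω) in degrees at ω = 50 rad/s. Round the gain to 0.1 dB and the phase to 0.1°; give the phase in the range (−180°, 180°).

Substitute s = j50:
Numerator: 50(j50) + 250 = 250 + j2500
Denominator: (j50) + 500 = 500 + j50
|N| = √(250² + 2500²) ≈ 2512.5, ∠N ≈ 84.29°
|D| = √(500² + 50²) ≈ 502.49, ∠D ≈ 5.71°
|L| = 2512.5 / 502.49 ≈ 5.0001
Gain = 20 log₁₀(5.0001) ≈ 13.98 dB
∠L = 84.29° − 5.71° = 78.58°

14.0 dB, 78.6°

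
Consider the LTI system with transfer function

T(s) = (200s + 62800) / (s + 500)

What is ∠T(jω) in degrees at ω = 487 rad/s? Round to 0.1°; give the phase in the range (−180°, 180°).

Substitute s = j487:
Numerator: 200(j487) + 62800 = 62800 + j97400
Denominator: (j487) + 500 = 500 + j487
|N| = √(62800² + 97400²) ≈ 1.1589e+05, ∠N ≈ 57.19°
|D| = √(500² + 487²) ≈ 697.97, ∠D ≈ 44.25°
∠T = 57.19° − 44.25° = 12.94°

12.9°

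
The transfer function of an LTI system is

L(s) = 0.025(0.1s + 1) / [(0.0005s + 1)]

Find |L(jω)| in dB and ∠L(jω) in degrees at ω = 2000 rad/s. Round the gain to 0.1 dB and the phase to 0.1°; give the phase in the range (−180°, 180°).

11.0 dB, 44.7°

At ω = 2000 rad/s:
zero (1 + j2000·0.1) = 1 + j200 → |·| ≈ 200, ∠ ≈ 89.71°
pole (1 + j2000·0.0005) = 1 + j1 → |·| ≈ 1.4142, ∠ ≈ 45.00°
|L| = 0.025 · 200 / (1.4142) ≈ 3.5356
Gain = 20 log₁₀(3.5356) ≈ 10.97 dB
∠L = (89.71°) − (45.00°) = 44.71°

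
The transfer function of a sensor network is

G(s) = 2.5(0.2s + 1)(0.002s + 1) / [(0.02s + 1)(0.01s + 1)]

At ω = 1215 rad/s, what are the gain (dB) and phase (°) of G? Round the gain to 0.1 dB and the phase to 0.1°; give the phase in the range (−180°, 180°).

14.6 dB, -15.5°

At ω = 1215 rad/s:
zero (1 + j1215·0.2) = 1 + j243 → |·| ≈ 243, ∠ ≈ 89.76°
zero (1 + j1215·0.002) = 1 + j2.43 → |·| ≈ 2.6277, ∠ ≈ 67.63°
pole (1 + j1215·0.02) = 1 + j24.3 → |·| ≈ 24.321, ∠ ≈ 87.64°
pole (1 + j1215·0.01) = 1 + j12.15 → |·| ≈ 12.191, ∠ ≈ 85.29°
|G| = 2.5 · 243 · 2.6277 / (24.321 · 12.191) ≈ 5.384
Gain = 20 log₁₀(5.384) ≈ 14.62 dB
∠G = (89.76° + 67.63°) − (87.64° + 85.29°) = -15.54°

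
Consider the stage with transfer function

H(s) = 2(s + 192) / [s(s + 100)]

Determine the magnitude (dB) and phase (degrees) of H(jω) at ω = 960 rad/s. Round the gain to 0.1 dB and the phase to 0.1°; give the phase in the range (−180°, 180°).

-53.5 dB, -95.4°

At s = jω = j960:
zero (s+192): 192 + j960 → |·| = √(192²+960²) = √958464 ≈ 979.01, ∠ = arctan(960/192) ≈ 78.69°
pole (s+100): 100 + j960 → |·| = √(100²+960²) = √931600 ≈ 965.19, ∠ = arctan(960/100) ≈ 84.05°
pole at origin: |s| = 960, ∠ = 90.00° (in denominator)
|H| = 2 · 979.01 / 9.2658e+05 ≈ 0.0021132
Gain = 20 log₁₀(0.0021132) ≈ -53.50 dB
∠H = 78.69° − 174.05° = -95.36°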